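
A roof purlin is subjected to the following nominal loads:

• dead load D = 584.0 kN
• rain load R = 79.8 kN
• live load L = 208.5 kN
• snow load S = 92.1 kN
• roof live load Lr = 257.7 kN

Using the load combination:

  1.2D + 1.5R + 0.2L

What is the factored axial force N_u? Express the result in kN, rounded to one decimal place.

862.2 kN

1.2(584.0) + 1.5(79.8) + 0.2(208.5) = 862.2
N_u = 862.2 kN.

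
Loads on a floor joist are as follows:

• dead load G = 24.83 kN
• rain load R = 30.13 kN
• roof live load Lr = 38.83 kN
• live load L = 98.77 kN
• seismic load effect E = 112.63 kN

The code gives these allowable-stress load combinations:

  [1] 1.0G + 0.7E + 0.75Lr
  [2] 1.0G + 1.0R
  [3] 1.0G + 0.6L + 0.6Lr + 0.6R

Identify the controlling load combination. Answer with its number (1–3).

Combination 1

[1] 1.0(24.83) + 0.7(112.63) + 0.75(38.83) = 24.83 + 78.84 + 29.12 = 132.79
[2] 1.0(24.83) + 1.0(30.13) = 24.83 + 30.13 = 54.96
[3] 1.0(24.83) + 0.6(98.77) + 0.6(38.83) + 0.6(30.13) = 24.83 + 59.26 + 23.30 + 18.08 = 125.47
The largest value is 132.79 kN from combination 1.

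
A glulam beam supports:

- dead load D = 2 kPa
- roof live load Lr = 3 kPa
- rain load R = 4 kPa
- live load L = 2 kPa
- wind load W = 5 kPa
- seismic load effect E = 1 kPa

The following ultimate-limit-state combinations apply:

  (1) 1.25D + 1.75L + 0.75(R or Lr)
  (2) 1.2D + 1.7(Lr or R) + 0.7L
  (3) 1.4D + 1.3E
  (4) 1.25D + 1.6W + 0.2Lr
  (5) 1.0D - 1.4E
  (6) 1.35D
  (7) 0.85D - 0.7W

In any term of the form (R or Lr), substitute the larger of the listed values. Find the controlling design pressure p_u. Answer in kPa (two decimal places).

11.10 kPa

(R or Lr) → R = 4 kPa; (Lr or R) → R = 4 kPa.
(1) 1.25(2) + 1.75(2) + 0.75(4) = 2.50 + 3.50 + 3.00 = 9.00
(2) 1.2(2) + 1.7(4) + 0.7(2) = 2.40 + 6.80 + 1.40 = 10.60
(3) 1.4(2) + 1.3(1) = 2.80 + 1.30 = 4.10
(4) 1.25(2) + 1.6(5) + 0.2(3) = 2.50 + 8.00 + 0.60 = 11.10
(5) 1.0(2) - 1.4(1) = 2.00 - 1.40 = 0.60
(6) 1.35(2) = 2.70
(7) 0.85(2) - 0.7(5) = 1.70 - 3.50 = -1.80
Combination 4 governs: p_u = 11.10 kPa.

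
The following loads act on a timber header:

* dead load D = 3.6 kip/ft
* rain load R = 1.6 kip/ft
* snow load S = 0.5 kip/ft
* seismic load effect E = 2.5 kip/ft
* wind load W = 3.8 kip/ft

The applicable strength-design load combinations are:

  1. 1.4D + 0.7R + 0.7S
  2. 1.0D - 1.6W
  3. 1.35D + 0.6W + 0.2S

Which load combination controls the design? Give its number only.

1. 1.4(3.6) + 0.7(1.6) + 0.7(0.5) = 6.5
2. 1.0(3.6) - 1.6(3.8) = -2.5
3. 1.35(3.6) + 0.6(3.8) + 0.2(0.5) = 7.2
The largest value is 7.2 kip/ft from combination 3.

Combination 3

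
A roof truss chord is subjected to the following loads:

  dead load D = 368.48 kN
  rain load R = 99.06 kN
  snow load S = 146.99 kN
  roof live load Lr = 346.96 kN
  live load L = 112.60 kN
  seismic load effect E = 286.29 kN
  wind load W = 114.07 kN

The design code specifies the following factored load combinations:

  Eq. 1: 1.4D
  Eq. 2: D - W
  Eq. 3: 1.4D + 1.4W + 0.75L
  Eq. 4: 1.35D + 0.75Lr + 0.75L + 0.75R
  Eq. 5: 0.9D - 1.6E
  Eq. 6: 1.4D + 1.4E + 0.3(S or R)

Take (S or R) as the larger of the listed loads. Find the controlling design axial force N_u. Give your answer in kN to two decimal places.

(S or R) → S = 146.99 kN.
Eq. 1: 1.4(368.48) = 515.87
Eq. 2: 1.0(368.48) - 1.0(114.07) = 254.41
Eq. 3: 1.4(368.48) + 1.4(114.07) + 0.75(112.60) = 760.02
Eq. 4: 1.35(368.48) + 0.75(346.96) + 0.75(112.60) + 0.75(99.06) = 916.41
Eq. 5: 0.9(368.48) - 1.6(286.29) = -126.43
Eq. 6: 1.4(368.48) + 1.4(286.29) + 0.3(146.99) = 960.78
The controlling combination is 6, giving 960.78 kN.

960.78 kN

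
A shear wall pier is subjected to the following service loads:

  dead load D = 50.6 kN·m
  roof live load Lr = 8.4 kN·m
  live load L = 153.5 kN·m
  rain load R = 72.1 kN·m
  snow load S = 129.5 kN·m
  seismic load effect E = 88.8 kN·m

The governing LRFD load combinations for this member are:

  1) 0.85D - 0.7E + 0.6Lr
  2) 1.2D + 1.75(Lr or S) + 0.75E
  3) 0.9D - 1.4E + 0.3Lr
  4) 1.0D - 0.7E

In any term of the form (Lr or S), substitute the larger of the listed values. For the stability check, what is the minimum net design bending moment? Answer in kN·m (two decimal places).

(Lr or S) → S = 129.5 kN·m.
1) 0.85(50.6) - 0.7(88.8) + 0.6(8.4) = 43.01 - 62.16 + 5.04 = -14.11
2) 1.2(50.6) + 1.75(129.5) + 0.75(88.8) = 60.72 + 226.63 + 66.60 = 353.95
3) 0.9(50.6) - 1.4(88.8) + 0.3(8.4) = 45.54 - 124.32 + 2.52 = -76.26
4) 1.0(50.6) - 0.7(88.8) = 50.60 - 62.16 = -11.56
Combination 3 gives the minimum: -76.26 kN·m.

-76.26 kN·m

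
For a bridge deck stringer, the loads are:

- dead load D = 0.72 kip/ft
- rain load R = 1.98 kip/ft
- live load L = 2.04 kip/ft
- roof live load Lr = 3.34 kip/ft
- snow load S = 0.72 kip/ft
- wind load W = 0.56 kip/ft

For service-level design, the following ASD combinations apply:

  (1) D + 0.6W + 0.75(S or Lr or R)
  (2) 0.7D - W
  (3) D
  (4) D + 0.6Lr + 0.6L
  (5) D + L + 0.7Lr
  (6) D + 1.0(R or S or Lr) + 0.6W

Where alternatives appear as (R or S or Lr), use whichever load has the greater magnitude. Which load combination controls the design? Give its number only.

(S or Lr or R) → Lr = 3.34 kip/ft; (R or S or Lr) → Lr = 3.34 kip/ft.
(1) 1.0(0.72) + 0.6(0.56) + 0.75(3.34) = 3.56
(2) 0.7(0.72) - 1.0(0.56) = -0.06
(3) 1.0(0.72) = 0.72
(4) 1.0(0.72) + 0.6(3.34) + 0.6(2.04) = 3.95
(5) 1.0(0.72) + 1.0(2.04) + 0.7(3.34) = 5.10
(6) 1.0(0.72) + 1.0(3.34) + 0.6(0.56) = 4.40
The largest value is 5.10 kip/ft from combination 5.

Combination 5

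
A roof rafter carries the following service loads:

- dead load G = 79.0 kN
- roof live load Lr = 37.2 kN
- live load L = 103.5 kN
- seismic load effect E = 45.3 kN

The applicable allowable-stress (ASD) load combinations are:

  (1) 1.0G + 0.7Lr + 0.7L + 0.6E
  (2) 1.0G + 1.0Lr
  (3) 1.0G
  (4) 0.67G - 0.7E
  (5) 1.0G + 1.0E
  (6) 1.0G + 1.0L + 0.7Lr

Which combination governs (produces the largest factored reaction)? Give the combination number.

(1) 1.0(79.0) + 0.7(37.2) + 0.7(103.5) + 0.6(45.3) = 79.00 + 26.04 + 72.45 + 27.18 = 204.67
(2) 1.0(79.0) + 1.0(37.2) = 79.00 + 37.20 = 116.20
(3) 1.0(79.0) = 79.00
(4) 0.67(79.0) - 0.7(45.3) = 52.93 - 31.71 = 21.22
(5) 1.0(79.0) + 1.0(45.3) = 79.00 + 45.30 = 124.30
(6) 1.0(79.0) + 1.0(103.5) + 0.7(37.2) = 79.00 + 103.50 + 26.04 = 208.54
The largest value is 208.54 kN from combination 6.

Combination 6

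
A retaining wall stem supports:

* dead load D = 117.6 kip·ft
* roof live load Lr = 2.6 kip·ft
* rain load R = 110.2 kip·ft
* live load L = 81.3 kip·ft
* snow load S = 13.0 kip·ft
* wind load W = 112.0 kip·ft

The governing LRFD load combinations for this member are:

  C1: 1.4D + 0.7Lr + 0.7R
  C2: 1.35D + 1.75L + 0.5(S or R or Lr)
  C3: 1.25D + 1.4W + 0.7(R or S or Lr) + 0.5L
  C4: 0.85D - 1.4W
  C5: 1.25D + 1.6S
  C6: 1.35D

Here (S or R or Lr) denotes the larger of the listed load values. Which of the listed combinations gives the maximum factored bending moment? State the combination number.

Combination 3

(S or R or Lr) → R = 110.2 kip·ft; (R or S or Lr) → R = 110.2 kip·ft.
C1: 1.4(117.6) + 0.7(2.6) + 0.7(110.2) = 243.6
C2: 1.35(117.6) + 1.75(81.3) + 0.5(110.2) = 356.1
C3: 1.25(117.6) + 1.4(112.0) + 0.7(110.2) + 0.5(81.3) = 147.0 + 156.8 + 77.1 + 40.7 = 421.6
C4: 0.85(117.6) - 1.4(112.0) = 100.0 - 156.8 = -56.8
C5: 1.25(117.6) + 1.6(13.0) = 147.0 + 20.8 = 167.8
C6: 1.35(117.6) = 158.8
The largest value is 421.6 kip·ft from combination 3.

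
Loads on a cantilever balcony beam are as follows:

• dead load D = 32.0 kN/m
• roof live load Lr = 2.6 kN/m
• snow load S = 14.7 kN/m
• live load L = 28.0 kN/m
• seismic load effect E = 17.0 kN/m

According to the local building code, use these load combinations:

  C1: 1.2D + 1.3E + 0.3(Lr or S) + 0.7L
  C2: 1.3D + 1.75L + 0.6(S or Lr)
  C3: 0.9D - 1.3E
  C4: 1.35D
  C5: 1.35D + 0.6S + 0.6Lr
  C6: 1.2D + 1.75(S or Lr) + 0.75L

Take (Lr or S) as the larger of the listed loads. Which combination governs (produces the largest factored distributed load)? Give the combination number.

Combination 2

(Lr or S) → S = 14.7 kN/m; (S or Lr) → S = 14.7 kN/m.
C1: 1.2(32.0) + 1.3(17.0) + 0.3(14.7) + 0.7(28.0) = 38.40 + 22.10 + 4.41 + 19.60 = 84.51
C2: 1.3(32.0) + 1.75(28.0) + 0.6(14.7) = 41.60 + 49.00 + 8.82 = 99.42
C3: 0.9(32.0) - 1.3(17.0) = 28.80 - 22.10 = 6.70
C4: 1.35(32.0) = 43.20
C5: 1.35(32.0) + 0.6(14.7) + 0.6(2.6) = 43.20 + 8.82 + 1.56 = 53.58
C6: 1.2(32.0) + 1.75(14.7) + 0.75(28.0) = 38.40 + 25.73 + 21.00 = 85.13
The largest value is 99.42 kN/m from combination 2.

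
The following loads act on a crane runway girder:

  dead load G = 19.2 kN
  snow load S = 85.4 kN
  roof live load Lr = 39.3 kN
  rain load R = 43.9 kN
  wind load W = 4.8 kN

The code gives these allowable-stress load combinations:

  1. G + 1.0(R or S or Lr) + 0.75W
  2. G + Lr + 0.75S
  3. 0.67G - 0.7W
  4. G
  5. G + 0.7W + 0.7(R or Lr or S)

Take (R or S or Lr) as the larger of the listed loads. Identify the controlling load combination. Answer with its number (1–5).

(R or S or Lr) → S = 85.4 kN; (R or Lr or S) → S = 85.4 kN.
1. 1.0(19.2) + 1.0(85.4) + 0.75(4.8) = 19.20 + 85.40 + 3.60 = 108.20
2. 1.0(19.2) + 1.0(39.3) + 0.75(85.4) = 19.20 + 39.30 + 64.05 = 122.55
3. 0.67(19.2) - 0.7(4.8) = 12.86 - 3.36 = 9.50
4. 1.0(19.2) = 19.20
5. 1.0(19.2) + 0.7(4.8) + 0.7(85.4) = 19.20 + 3.36 + 59.78 = 82.34
The largest value is 122.55 kN from combination 2.

Combination 2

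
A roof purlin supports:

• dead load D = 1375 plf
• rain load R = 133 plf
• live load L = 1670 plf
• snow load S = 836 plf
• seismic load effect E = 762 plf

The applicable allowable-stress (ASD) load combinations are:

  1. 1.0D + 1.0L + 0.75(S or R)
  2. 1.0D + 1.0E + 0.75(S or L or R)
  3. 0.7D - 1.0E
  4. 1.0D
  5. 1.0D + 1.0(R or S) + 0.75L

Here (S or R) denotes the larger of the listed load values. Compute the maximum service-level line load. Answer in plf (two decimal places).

3672.00 plf

(S or R) → S = 836 plf; (S or L or R) → L = 1670 plf; (R or S) → S = 836 plf.
1. 1.0(1375) + 1.0(1670) + 0.75(836) = 3672.00
2. 1.0(1375) + 1.0(762) + 0.75(1670) = 3389.50
3. 0.7(1375) - 1.0(762) = 200.50
4. 1.0(1375) = 1375.00
5. 1.0(1375) + 1.0(836) + 0.75(1670) = 3463.50
Combination 1 governs: w = 3672.00 plf.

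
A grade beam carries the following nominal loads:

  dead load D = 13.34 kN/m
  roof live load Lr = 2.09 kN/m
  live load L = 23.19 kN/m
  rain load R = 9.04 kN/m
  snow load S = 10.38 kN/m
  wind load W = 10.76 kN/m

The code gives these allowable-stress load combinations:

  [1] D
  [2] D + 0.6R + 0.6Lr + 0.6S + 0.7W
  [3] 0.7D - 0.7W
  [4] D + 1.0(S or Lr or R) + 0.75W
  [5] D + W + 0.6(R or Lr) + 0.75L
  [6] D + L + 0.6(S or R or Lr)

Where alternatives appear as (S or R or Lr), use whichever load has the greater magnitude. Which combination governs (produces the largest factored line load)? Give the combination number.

(S or Lr or R) → S = 10.38 kN/m; (R or Lr) → R = 9.04 kN/m; (S or R or Lr) → S = 10.38 kN/m.
[1] 1.0(13.34) = 13.34
[2] 1.0(13.34) + 0.6(9.04) + 0.6(2.09) + 0.6(10.38) + 0.7(10.76) = 33.78
[3] 0.7(13.34) - 0.7(10.76) = 9.34 - 7.53 = 1.81
[4] 1.0(13.34) + 1.0(10.38) + 0.75(10.76) = 13.34 + 10.38 + 8.07 = 31.79
[5] 1.0(13.34) + 1.0(10.76) + 0.6(9.04) + 0.75(23.19) = 46.92
[6] 1.0(13.34) + 1.0(23.19) + 0.6(10.38) = 13.34 + 23.19 + 6.23 = 42.76
The largest value is 46.92 kN/m from combination 5.

Combination 5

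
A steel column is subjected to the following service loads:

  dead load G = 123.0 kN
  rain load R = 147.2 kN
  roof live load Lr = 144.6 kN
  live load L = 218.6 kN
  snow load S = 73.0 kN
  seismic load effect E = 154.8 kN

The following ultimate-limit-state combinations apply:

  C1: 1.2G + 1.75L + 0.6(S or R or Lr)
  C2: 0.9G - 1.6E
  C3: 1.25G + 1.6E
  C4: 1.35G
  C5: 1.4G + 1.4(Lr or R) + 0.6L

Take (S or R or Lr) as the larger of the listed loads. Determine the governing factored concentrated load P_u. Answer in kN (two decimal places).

618.47 kN

(S or R or Lr) → R = 147.2 kN; (Lr or R) → R = 147.2 kN.
C1: 1.2(123.0) + 1.75(218.6) + 0.6(147.2) = 618.47
C2: 0.9(123.0) - 1.6(154.8) = -136.98
C3: 1.25(123.0) + 1.6(154.8) = 401.43
C4: 1.35(123.0) = 166.05
C5: 1.4(123.0) + 1.4(147.2) + 0.6(218.6) = 509.44
Combination 1 governs: P_u = 618.47 kN.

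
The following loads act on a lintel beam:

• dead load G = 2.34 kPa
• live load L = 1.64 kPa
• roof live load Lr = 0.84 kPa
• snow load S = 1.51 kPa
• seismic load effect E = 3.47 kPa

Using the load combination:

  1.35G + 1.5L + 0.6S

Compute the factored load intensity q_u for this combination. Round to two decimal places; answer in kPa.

1.35(2.34) + 1.5(1.64) + 0.6(1.51) = 3.16 + 2.46 + 0.91 = 6.53
q_u = 6.53 kPa.

6.53 kPa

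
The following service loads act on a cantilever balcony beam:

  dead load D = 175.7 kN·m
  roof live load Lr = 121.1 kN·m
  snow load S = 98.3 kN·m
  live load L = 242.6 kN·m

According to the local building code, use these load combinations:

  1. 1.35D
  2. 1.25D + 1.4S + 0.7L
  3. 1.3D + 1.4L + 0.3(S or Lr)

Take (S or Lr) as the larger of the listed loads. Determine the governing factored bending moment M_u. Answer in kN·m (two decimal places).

(S or Lr) → Lr = 121.1 kN·m.
1. 1.35(175.7) = 237.20
2. 1.25(175.7) + 1.4(98.3) + 0.7(242.6) = 219.63 + 137.62 + 169.82 = 527.07
3. 1.3(175.7) + 1.4(242.6) + 0.3(121.1) = 228.41 + 339.64 + 36.33 = 604.38
Combination 3 governs: M_u = 604.38 kN·m.

604.38 kN·m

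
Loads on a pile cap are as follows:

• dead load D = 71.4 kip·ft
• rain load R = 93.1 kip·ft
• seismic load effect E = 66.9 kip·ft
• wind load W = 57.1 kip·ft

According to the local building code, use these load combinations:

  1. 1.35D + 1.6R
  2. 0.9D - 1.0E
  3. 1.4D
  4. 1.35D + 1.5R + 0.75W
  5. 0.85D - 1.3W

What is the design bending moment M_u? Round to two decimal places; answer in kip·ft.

1. 1.35(71.4) + 1.6(93.1) = 96.39 + 148.96 = 245.35
2. 0.9(71.4) - 1.0(66.9) = 64.26 - 66.90 = -2.64
3. 1.4(71.4) = 99.96
4. 1.35(71.4) + 1.5(93.1) + 0.75(57.1) = 96.39 + 139.65 + 42.83 = 278.87
5. 0.85(71.4) - 1.3(57.1) = 60.69 - 74.23 = -13.54
The controlling combination is 4, giving 278.87 kip·ft.

278.87 kip·ft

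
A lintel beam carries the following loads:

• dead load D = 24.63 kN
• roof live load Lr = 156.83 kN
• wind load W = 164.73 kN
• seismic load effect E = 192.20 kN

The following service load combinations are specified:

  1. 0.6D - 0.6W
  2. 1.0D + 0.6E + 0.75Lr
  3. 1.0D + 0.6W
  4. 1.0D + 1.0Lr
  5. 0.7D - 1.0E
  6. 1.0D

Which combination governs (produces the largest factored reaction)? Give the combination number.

Combination 2

1. 0.6(24.63) - 0.6(164.73) = 14.78 - 98.84 = -84.06
2. 1.0(24.63) + 0.6(192.20) + 0.75(156.83) = 24.63 + 115.32 + 117.62 = 257.57
3. 1.0(24.63) + 0.6(164.73) = 24.63 + 98.84 = 123.47
4. 1.0(24.63) + 1.0(156.83) = 24.63 + 156.83 = 181.46
5. 0.7(24.63) - 1.0(192.20) = 17.24 - 192.20 = -174.96
6. 1.0(24.63) = 24.63
The largest value is 257.57 kN from combination 2.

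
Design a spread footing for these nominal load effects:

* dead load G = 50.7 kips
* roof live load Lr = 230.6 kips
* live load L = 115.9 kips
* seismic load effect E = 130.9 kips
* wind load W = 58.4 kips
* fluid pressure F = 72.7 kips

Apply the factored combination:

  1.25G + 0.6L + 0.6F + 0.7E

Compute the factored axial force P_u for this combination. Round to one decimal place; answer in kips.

268.2 kips

1.25(50.7) + 0.6(115.9) + 0.6(72.7) + 0.7(130.9) = 268.2
P_u = 268.2 kips.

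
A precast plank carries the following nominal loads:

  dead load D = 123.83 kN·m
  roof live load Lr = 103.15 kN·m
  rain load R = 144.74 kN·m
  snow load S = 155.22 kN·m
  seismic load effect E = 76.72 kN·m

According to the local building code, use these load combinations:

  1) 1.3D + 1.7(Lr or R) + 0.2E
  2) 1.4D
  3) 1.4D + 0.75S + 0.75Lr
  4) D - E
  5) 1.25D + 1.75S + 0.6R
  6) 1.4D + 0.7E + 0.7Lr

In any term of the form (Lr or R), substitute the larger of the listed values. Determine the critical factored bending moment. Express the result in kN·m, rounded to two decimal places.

513.27 kN·m

(Lr or R) → R = 144.74 kN·m.
1) 1.3(123.83) + 1.7(144.74) + 0.2(76.72) = 422.38
2) 1.4(123.83) = 173.36
3) 1.4(123.83) + 0.75(155.22) + 0.75(103.15) = 367.14
4) 1.0(123.83) - 1.0(76.72) = 47.11
5) 1.25(123.83) + 1.75(155.22) + 0.6(144.74) = 513.27
6) 1.4(123.83) + 0.7(76.72) + 0.7(103.15) = 299.27
The controlling combination is 5, giving 513.27 kN·m.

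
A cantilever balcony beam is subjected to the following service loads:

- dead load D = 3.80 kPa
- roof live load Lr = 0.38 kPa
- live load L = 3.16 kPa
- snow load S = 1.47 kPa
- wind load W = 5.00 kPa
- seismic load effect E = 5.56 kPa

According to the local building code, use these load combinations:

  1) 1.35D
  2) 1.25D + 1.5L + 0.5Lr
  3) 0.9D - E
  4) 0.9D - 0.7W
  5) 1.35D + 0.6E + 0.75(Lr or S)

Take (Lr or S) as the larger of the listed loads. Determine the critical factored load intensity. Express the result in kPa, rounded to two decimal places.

(Lr or S) → S = 1.47 kPa.
1) 1.35(3.80) = 5.13
2) 1.25(3.80) + 1.5(3.16) + 0.5(0.38) = 9.68
3) 0.9(3.80) - 1.0(5.56) = -2.14
4) 0.9(3.80) - 0.7(5.00) = -0.08
5) 1.35(3.80) + 0.6(5.56) + 0.75(1.47) = 9.57
The controlling combination is 2, giving 9.68 kPa.

9.68 kPa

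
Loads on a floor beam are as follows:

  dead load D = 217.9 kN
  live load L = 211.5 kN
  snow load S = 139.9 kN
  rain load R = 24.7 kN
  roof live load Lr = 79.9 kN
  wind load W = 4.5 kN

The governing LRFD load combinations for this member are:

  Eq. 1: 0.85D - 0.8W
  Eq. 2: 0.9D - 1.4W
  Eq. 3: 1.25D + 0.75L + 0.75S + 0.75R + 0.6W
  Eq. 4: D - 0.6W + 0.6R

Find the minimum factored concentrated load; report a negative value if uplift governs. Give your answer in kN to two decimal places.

181.62 kN

Eq. 1: 0.85(217.9) - 0.8(4.5) = 185.22 - 3.60 = 181.62
Eq. 2: 0.9(217.9) - 1.4(4.5) = 196.11 - 6.30 = 189.81
Eq. 3: 1.25(217.9) + 0.75(211.5) + 0.75(139.9) + 0.75(24.7) + 0.6(4.5) = 557.15
Eq. 4: 1.0(217.9) - 0.6(4.5) + 0.6(24.7) = 217.90 - 2.70 + 14.82 = 230.02
Combination 1 gives the minimum: 181.62 kN.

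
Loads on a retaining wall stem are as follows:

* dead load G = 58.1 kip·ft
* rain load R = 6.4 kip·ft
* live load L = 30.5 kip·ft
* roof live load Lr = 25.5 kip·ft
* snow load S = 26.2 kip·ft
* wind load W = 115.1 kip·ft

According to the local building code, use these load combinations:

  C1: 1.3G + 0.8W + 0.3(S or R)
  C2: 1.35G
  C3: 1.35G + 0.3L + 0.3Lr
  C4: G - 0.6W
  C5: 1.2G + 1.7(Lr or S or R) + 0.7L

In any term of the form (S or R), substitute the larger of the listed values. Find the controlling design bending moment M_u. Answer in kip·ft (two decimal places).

(S or R) → S = 26.2 kip·ft; (Lr or S or R) → S = 26.2 kip·ft.
C1: 1.3(58.1) + 0.8(115.1) + 0.3(26.2) = 75.53 + 92.08 + 7.86 = 175.47
C2: 1.35(58.1) = 78.44
C3: 1.35(58.1) + 0.3(30.5) + 0.3(25.5) = 78.44 + 9.15 + 7.65 = 95.24
C4: 1.0(58.1) - 0.6(115.1) = 58.10 - 69.06 = -10.96
C5: 1.2(58.1) + 1.7(26.2) + 0.7(30.5) = 69.72 + 44.54 + 21.35 = 135.61
Maximum is from combination 1.

175.47 kip·ft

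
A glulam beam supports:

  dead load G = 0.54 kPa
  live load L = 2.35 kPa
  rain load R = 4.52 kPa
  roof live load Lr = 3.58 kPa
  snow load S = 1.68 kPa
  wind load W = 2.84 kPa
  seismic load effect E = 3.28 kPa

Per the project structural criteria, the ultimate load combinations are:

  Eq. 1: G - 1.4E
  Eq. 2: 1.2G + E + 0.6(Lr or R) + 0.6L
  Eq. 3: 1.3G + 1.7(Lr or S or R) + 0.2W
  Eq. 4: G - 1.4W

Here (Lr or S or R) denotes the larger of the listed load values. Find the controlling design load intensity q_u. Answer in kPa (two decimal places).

(Lr or R) → R = 4.52 kPa; (Lr or S or R) → R = 4.52 kPa.
Eq. 1: 1.0(0.54) - 1.4(3.28) = 0.54 - 4.59 = -4.05
Eq. 2: 1.2(0.54) + 1.0(3.28) + 0.6(4.52) + 0.6(2.35) = 0.65 + 3.28 + 2.71 + 1.41 = 8.05
Eq. 3: 1.3(0.54) + 1.7(4.52) + 0.2(2.84) = 0.70 + 7.68 + 0.57 = 8.95
Eq. 4: 1.0(0.54) - 1.4(2.84) = 0.54 - 3.98 = -3.44
Maximum is from combination 3.

8.95 kPa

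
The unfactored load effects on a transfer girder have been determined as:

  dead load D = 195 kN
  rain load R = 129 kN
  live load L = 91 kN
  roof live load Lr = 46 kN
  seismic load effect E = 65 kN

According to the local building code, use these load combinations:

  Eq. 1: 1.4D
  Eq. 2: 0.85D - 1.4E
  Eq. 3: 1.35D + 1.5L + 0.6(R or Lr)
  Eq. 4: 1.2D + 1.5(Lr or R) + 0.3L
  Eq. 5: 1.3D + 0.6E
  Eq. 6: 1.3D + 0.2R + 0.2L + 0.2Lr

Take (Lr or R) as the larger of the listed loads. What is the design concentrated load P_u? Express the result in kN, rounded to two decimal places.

(R or Lr) → R = 129 kN; (Lr or R) → R = 129 kN.
Eq. 1: 1.4(195) = 273.00
Eq. 2: 0.85(195) - 1.4(65) = 165.75 - 91.00 = 74.75
Eq. 3: 1.35(195) + 1.5(91) + 0.6(129) = 263.25 + 136.50 + 77.40 = 477.15
Eq. 4: 1.2(195) + 1.5(129) + 0.3(91) = 234.00 + 193.50 + 27.30 = 454.80
Eq. 5: 1.3(195) + 0.6(65) = 253.50 + 39.00 = 292.50
Eq. 6: 1.3(195) + 0.2(129) + 0.2(91) + 0.2(46) = 253.50 + 25.80 + 18.20 + 9.20 = 306.70
Maximum is from combination 3.

477.15 kN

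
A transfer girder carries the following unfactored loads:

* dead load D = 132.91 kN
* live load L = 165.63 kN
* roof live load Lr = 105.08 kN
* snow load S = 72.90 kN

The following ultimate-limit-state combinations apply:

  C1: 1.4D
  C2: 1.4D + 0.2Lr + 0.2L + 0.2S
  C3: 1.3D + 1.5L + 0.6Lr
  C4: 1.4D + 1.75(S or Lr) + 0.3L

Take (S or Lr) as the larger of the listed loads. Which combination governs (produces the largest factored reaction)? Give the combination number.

(S or Lr) → Lr = 105.08 kN.
C1: 1.4(132.91) = 186.07
C2: 1.4(132.91) + 0.2(105.08) + 0.2(165.63) + 0.2(72.90) = 186.07 + 21.02 + 33.13 + 14.58 = 254.80
C3: 1.3(132.91) + 1.5(165.63) + 0.6(105.08) = 172.78 + 248.45 + 63.05 = 484.28
C4: 1.4(132.91) + 1.75(105.08) + 0.3(165.63) = 186.07 + 183.89 + 49.69 = 419.65
The largest value is 484.28 kN from combination 3.

Combination 3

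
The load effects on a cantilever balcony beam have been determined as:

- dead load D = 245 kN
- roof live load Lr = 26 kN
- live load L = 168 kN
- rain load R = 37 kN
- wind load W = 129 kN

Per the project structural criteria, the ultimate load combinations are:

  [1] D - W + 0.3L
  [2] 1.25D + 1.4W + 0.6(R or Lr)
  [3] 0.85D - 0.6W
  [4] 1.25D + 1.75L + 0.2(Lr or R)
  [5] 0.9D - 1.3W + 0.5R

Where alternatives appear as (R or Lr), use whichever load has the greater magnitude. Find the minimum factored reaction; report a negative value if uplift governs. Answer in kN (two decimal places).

(R or Lr) → R = 37 kN; (Lr or R) → R = 37 kN.
[1] 1.0(245) - 1.0(129) + 0.3(168) = 245.00 - 129.00 + 50.40 = 166.40
[2] 1.25(245) + 1.4(129) + 0.6(37) = 306.25 + 180.60 + 22.20 = 509.05
[3] 0.85(245) - 0.6(129) = 208.25 - 77.40 = 130.85
[4] 1.25(245) + 1.75(168) + 0.2(37) = 306.25 + 294.00 + 7.40 = 607.65
[5] 0.9(245) - 1.3(129) + 0.5(37) = 220.50 - 167.70 + 18.50 = 71.30
Combination 5 gives the minimum: 71.30 kN.

71.30 kN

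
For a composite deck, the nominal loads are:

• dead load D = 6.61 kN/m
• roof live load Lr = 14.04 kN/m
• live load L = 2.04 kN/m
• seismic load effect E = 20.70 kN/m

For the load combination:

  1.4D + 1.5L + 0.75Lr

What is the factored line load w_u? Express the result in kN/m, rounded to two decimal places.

22.84 kN/m

1.4(6.61) + 1.5(2.04) + 0.75(14.04) = 9.25 + 3.06 + 10.53 = 22.84
w_u = 22.84 kN/m.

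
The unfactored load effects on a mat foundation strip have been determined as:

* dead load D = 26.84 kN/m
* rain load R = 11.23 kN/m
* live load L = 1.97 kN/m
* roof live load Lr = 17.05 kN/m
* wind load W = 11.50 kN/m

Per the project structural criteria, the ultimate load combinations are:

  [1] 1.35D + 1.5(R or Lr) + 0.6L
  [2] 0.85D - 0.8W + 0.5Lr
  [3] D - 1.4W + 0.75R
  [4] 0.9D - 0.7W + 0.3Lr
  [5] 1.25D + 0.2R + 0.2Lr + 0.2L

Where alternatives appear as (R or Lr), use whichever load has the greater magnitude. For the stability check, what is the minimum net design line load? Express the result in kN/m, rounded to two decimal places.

19.16 kN/m

(R or Lr) → Lr = 17.05 kN/m.
[1] 1.35(26.84) + 1.5(17.05) + 0.6(1.97) = 36.23 + 25.58 + 1.18 = 62.99
[2] 0.85(26.84) - 0.8(11.50) + 0.5(17.05) = 22.81 - 9.20 + 8.53 = 22.14
[3] 1.0(26.84) - 1.4(11.50) + 0.75(11.23) = 26.84 - 16.10 + 8.42 = 19.16
[4] 0.9(26.84) - 0.7(11.50) + 0.3(17.05) = 21.22
[5] 1.25(26.84) + 0.2(11.23) + 0.2(17.05) + 0.2(1.97) = 33.55 + 2.25 + 3.41 + 0.39 = 39.60
Combination 3 gives the minimum: 19.16 kN/m.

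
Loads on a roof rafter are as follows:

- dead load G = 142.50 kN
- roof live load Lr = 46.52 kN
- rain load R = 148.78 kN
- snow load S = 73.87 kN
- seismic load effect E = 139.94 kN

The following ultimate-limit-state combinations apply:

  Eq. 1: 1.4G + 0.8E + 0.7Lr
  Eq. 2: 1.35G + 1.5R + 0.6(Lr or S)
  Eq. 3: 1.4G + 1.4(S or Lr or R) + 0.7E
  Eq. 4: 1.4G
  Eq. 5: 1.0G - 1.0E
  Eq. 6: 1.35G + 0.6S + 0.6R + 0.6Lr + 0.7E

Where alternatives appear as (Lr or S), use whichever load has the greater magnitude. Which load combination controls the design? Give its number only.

Combination 3

(Lr or S) → S = 73.87 kN; (S or Lr or R) → R = 148.78 kN.
Eq. 1: 1.4(142.50) + 0.8(139.94) + 0.7(46.52) = 344.02
Eq. 2: 1.35(142.50) + 1.5(148.78) + 0.6(73.87) = 192.38 + 223.17 + 44.32 = 459.87
Eq. 3: 1.4(142.50) + 1.4(148.78) + 0.7(139.94) = 199.50 + 208.29 + 97.96 = 505.75
Eq. 4: 1.4(142.50) = 199.50
Eq. 5: 1.0(142.50) - 1.0(139.94) = 142.50 - 139.94 = 2.56
Eq. 6: 1.35(142.50) + 0.6(73.87) + 0.6(148.78) + 0.6(46.52) + 0.7(139.94) = 192.38 + 44.32 + 89.27 + 27.91 + 97.96 = 451.84
The largest value is 505.75 kN from combination 3.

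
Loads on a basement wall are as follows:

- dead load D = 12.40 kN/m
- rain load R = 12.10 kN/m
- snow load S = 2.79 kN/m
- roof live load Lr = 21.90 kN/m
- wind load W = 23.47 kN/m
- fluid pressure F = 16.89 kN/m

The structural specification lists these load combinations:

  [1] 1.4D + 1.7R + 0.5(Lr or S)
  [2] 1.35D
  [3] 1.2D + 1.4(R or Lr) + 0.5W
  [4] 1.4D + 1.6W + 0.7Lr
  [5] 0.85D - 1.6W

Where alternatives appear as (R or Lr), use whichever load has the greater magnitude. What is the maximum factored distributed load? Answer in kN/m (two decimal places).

(Lr or S) → Lr = 21.90 kN/m; (R or Lr) → Lr = 21.90 kN/m.
[1] 1.4(12.40) + 1.7(12.10) + 0.5(21.90) = 17.36 + 20.57 + 10.95 = 48.88
[2] 1.35(12.40) = 16.74
[3] 1.2(12.40) + 1.4(21.90) + 0.5(23.47) = 14.88 + 30.66 + 11.74 = 57.28
[4] 1.4(12.40) + 1.6(23.47) + 0.7(21.90) = 17.36 + 37.55 + 15.33 = 70.24
[5] 0.85(12.40) - 1.6(23.47) = 10.54 - 37.55 = -27.01
Combination 4 governs: w_u = 70.24 kN/m.

70.24 kN/m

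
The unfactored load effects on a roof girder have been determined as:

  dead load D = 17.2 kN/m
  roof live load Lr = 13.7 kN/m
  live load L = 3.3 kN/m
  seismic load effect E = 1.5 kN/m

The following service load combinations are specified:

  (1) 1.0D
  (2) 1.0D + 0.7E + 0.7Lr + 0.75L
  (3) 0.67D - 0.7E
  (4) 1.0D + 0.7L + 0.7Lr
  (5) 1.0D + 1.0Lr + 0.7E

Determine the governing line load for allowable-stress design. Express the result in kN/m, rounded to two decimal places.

31.95 kN/m

(1) 1.0(17.2) = 17.20
(2) 1.0(17.2) + 0.7(1.5) + 0.7(13.7) + 0.75(3.3) = 17.20 + 1.05 + 9.59 + 2.48 = 30.32
(3) 0.67(17.2) - 0.7(1.5) = 11.52 - 1.05 = 10.47
(4) 1.0(17.2) + 0.7(3.3) + 0.7(13.7) = 17.20 + 2.31 + 9.59 = 29.10
(5) 1.0(17.2) + 1.0(13.7) + 0.7(1.5) = 17.20 + 13.70 + 1.05 = 31.95
Combination 5 governs: w = 31.95 kN/m.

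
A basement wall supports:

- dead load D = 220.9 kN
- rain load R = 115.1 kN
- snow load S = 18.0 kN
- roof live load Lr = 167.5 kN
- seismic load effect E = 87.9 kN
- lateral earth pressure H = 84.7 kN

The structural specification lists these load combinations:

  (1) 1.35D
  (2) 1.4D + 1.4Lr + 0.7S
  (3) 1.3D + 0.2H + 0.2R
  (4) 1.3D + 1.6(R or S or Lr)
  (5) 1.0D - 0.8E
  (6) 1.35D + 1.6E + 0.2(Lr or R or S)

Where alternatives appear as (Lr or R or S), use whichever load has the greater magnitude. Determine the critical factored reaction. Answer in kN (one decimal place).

556.4 kN

(R or S or Lr) → Lr = 167.5 kN; (Lr or R or S) → Lr = 167.5 kN.
(1) 1.35(220.9) = 298.2
(2) 1.4(220.9) + 1.4(167.5) + 0.7(18.0) = 309.3 + 234.5 + 12.6 = 556.4
(3) 1.3(220.9) + 0.2(84.7) + 0.2(115.1) = 287.2 + 16.9 + 23.0 = 327.1
(4) 1.3(220.9) + 1.6(167.5) = 287.2 + 268.0 = 555.2
(5) 1.0(220.9) - 0.8(87.9) = 220.9 - 70.3 = 150.6
(6) 1.35(220.9) + 1.6(87.9) + 0.2(167.5) = 472.4
Maximum is from combination 2.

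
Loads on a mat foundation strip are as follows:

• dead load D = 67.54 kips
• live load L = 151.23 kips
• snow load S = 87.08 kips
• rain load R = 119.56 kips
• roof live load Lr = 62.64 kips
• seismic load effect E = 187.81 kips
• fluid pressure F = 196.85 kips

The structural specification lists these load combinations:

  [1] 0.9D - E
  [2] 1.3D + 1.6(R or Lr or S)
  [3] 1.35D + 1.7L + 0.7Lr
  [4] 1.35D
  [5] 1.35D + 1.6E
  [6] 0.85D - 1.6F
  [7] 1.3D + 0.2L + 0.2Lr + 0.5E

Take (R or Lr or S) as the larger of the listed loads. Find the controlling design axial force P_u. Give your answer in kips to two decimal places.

392.12 kips

(R or Lr or S) → R = 119.56 kips.
[1] 0.9(67.54) - 1.0(187.81) = -127.02
[2] 1.3(67.54) + 1.6(119.56) = 279.10
[3] 1.35(67.54) + 1.7(151.23) + 0.7(62.64) = 392.12
[4] 1.35(67.54) = 91.18
[5] 1.35(67.54) + 1.6(187.81) = 391.68
[6] 0.85(67.54) - 1.6(196.85) = -257.55
[7] 1.3(67.54) + 0.2(151.23) + 0.2(62.64) + 0.5(187.81) = 224.48
Maximum is from combination 3.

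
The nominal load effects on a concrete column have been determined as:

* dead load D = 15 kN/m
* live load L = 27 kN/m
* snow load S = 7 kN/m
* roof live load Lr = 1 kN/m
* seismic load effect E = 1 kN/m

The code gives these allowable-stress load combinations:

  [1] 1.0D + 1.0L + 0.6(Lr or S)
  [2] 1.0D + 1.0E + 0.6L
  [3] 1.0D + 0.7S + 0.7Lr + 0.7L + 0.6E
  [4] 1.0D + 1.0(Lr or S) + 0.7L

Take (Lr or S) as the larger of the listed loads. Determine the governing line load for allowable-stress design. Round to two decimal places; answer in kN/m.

46.20 kN/m

(Lr or S) → S = 7 kN/m.
[1] 1.0(15) + 1.0(27) + 0.6(7) = 15.00 + 27.00 + 4.20 = 46.20
[2] 1.0(15) + 1.0(1) + 0.6(27) = 15.00 + 1.00 + 16.20 = 32.20
[3] 1.0(15) + 0.7(7) + 0.7(1) + 0.7(27) + 0.6(1) = 15.00 + 4.90 + 0.70 + 18.90 + 0.60 = 40.10
[4] 1.0(15) + 1.0(7) + 0.7(27) = 15.00 + 7.00 + 18.90 = 40.90
Maximum is from combination 1.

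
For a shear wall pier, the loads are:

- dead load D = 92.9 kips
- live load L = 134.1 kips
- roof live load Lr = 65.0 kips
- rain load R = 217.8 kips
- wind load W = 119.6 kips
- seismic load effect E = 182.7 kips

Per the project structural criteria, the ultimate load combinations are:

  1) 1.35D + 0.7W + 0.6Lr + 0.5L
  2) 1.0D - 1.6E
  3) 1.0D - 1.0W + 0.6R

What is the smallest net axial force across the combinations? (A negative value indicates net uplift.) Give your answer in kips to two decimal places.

1) 1.35(92.9) + 0.7(119.6) + 0.6(65.0) + 0.5(134.1) = 125.42 + 83.72 + 39.00 + 67.05 = 315.19
2) 1.0(92.9) - 1.6(182.7) = 92.90 - 292.32 = -199.42
3) 1.0(92.9) - 1.0(119.6) + 0.6(217.8) = 92.90 - 119.60 + 130.68 = 103.98
Combination 2 gives the minimum: -199.42 kips.

-199.42 kips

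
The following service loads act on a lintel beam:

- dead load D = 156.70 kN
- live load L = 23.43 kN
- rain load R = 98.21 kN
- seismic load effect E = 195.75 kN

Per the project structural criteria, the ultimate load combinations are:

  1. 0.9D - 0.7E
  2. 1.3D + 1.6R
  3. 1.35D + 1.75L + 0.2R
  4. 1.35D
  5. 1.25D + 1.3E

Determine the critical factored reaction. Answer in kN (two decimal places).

450.35 kN

1. 0.9(156.70) - 0.7(195.75) = 4.01
2. 1.3(156.70) + 1.6(98.21) = 203.71 + 157.14 = 360.85
3. 1.35(156.70) + 1.75(23.43) + 0.2(98.21) = 211.55 + 41.00 + 19.64 = 272.19
4. 1.35(156.70) = 211.55
5. 1.25(156.70) + 1.3(195.75) = 450.35
Maximum is from combination 5.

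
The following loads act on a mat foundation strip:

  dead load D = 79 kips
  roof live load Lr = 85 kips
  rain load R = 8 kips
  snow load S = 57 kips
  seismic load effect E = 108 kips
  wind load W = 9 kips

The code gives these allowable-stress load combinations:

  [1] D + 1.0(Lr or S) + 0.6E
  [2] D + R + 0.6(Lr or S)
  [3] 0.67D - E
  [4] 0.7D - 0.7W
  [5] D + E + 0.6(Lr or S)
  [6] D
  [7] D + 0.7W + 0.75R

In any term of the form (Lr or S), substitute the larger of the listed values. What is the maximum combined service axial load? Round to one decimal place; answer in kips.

238.0 kips

(Lr or S) → Lr = 85 kips.
[1] 1.0(79) + 1.0(85) + 0.6(108) = 228.8
[2] 1.0(79) + 1.0(8) + 0.6(85) = 138.0
[3] 0.67(79) - 1.0(108) = -55.1
[4] 0.7(79) - 0.7(9) = 49.0
[5] 1.0(79) + 1.0(108) + 0.6(85) = 238.0
[6] 1.0(79) = 79.0
[7] 1.0(79) + 0.7(9) + 0.75(8) = 91.3
Combination 5 governs: P = 238.0 kips.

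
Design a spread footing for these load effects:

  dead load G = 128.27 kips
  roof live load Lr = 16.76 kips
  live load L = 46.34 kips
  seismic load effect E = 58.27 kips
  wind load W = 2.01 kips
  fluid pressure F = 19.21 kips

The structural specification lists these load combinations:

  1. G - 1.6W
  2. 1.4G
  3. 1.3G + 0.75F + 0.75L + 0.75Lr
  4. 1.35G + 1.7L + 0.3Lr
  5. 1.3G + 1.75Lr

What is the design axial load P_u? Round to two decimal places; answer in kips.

256.97 kips

1. 1.0(128.27) - 1.6(2.01) = 128.27 - 3.22 = 125.05
2. 1.4(128.27) = 179.58
3. 1.3(128.27) + 0.75(19.21) + 0.75(46.34) + 0.75(16.76) = 228.48
4. 1.35(128.27) + 1.7(46.34) + 0.3(16.76) = 173.16 + 78.78 + 5.03 = 256.97
5. 1.3(128.27) + 1.75(16.76) = 166.75 + 29.33 = 196.08
Combination 4 governs: P_u = 256.97 kips.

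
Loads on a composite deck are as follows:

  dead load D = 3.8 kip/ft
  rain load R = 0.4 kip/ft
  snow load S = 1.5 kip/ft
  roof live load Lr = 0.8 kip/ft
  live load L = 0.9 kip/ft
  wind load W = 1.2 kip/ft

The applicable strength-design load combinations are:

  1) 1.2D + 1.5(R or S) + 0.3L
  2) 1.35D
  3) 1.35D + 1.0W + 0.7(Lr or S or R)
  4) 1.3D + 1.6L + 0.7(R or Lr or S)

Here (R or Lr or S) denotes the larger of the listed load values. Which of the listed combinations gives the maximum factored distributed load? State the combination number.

Combination 4

(R or S) → S = 1.5 kip/ft; (Lr or S or R) → S = 1.5 kip/ft; (R or Lr or S) → S = 1.5 kip/ft.
1) 1.2(3.8) + 1.5(1.5) + 0.3(0.9) = 7.08
2) 1.35(3.8) = 5.13
3) 1.35(3.8) + 1.0(1.2) + 0.7(1.5) = 7.38
4) 1.3(3.8) + 1.6(0.9) + 0.7(1.5) = 7.43
The largest value is 7.43 kip/ft from combination 4.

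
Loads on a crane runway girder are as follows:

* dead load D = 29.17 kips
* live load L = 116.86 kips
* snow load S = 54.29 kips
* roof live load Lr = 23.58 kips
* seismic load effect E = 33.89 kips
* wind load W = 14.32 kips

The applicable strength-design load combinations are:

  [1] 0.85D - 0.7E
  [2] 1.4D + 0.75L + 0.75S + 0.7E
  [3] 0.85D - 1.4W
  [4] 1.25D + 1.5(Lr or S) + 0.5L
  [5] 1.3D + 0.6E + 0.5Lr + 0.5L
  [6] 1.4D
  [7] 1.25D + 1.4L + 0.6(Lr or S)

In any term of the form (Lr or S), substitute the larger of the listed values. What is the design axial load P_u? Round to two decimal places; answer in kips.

(Lr or S) → S = 54.29 kips.
[1] 0.85(29.17) - 0.7(33.89) = 24.79 - 23.72 = 1.07
[2] 1.4(29.17) + 0.75(116.86) + 0.75(54.29) + 0.7(33.89) = 192.92
[3] 0.85(29.17) - 1.4(14.32) = 4.75
[4] 1.25(29.17) + 1.5(54.29) + 0.5(116.86) = 36.46 + 81.44 + 58.43 = 176.33
[5] 1.3(29.17) + 0.6(33.89) + 0.5(23.58) + 0.5(116.86) = 128.48
[6] 1.4(29.17) = 40.84
[7] 1.25(29.17) + 1.4(116.86) + 0.6(54.29) = 232.64
Combination 7 governs: P_u = 232.64 kips.

232.64 kips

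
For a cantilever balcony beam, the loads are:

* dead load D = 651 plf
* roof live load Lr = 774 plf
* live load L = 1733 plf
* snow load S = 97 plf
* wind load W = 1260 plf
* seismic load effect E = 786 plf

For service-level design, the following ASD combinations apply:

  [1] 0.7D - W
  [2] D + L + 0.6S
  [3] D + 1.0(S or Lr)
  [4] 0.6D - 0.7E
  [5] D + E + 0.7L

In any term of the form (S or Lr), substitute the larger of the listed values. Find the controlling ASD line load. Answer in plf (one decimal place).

(S or Lr) → Lr = 774 plf.
[1] 0.7(651) - 1.0(1260) = 455.7 - 1260.0 = -804.3
[2] 1.0(651) + 1.0(1733) + 0.6(97) = 651.0 + 1733.0 + 58.2 = 2442.2
[3] 1.0(651) + 1.0(774) = 651.0 + 774.0 = 1425.0
[4] 0.6(651) - 0.7(786) = 390.6 - 550.2 = -159.6
[5] 1.0(651) + 1.0(786) + 0.7(1733) = 651.0 + 786.0 + 1213.1 = 2650.1
Maximum is from combination 5.

2650.1 plf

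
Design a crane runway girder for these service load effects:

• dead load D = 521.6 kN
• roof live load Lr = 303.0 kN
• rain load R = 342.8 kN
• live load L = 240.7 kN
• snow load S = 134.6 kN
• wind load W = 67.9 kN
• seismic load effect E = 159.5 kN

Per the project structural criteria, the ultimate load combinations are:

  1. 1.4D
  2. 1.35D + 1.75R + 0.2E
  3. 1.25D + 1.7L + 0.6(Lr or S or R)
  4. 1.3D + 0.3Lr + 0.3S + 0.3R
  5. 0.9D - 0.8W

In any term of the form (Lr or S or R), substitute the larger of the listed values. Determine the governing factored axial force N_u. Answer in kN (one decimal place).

1336.0 kN

(Lr or S or R) → R = 342.8 kN.
1. 1.4(521.6) = 730.2
2. 1.35(521.6) + 1.75(342.8) + 0.2(159.5) = 704.2 + 599.9 + 31.9 = 1336.0
3. 1.25(521.6) + 1.7(240.7) + 0.6(342.8) = 652.0 + 409.2 + 205.7 = 1266.9
4. 1.3(521.6) + 0.3(303.0) + 0.3(134.6) + 0.3(342.8) = 678.1 + 90.9 + 40.4 + 102.8 = 912.2
5. 0.9(521.6) - 0.8(67.9) = 469.4 - 54.3 = 415.1
The controlling combination is 2, giving 1336.0 kN.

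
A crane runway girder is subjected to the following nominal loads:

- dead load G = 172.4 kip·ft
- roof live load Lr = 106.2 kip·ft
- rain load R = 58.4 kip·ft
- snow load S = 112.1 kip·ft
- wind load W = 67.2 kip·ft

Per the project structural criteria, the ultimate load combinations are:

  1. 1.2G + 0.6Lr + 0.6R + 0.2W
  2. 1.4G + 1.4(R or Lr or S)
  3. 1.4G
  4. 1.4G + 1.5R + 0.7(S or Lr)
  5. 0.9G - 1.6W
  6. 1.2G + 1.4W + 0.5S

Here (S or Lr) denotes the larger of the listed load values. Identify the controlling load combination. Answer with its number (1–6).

Combination 4

(R or Lr or S) → S = 112.1 kip·ft; (S or Lr) → S = 112.1 kip·ft.
1. 1.2(172.4) + 0.6(106.2) + 0.6(58.4) + 0.2(67.2) = 206.88 + 63.72 + 35.04 + 13.44 = 319.08
2. 1.4(172.4) + 1.4(112.1) = 241.36 + 156.94 = 398.30
3. 1.4(172.4) = 241.36
4. 1.4(172.4) + 1.5(58.4) + 0.7(112.1) = 241.36 + 87.60 + 78.47 = 407.43
5. 0.9(172.4) - 1.6(67.2) = 155.16 - 107.52 = 47.64
6. 1.2(172.4) + 1.4(67.2) + 0.5(112.1) = 206.88 + 94.08 + 56.05 = 357.01
The largest value is 407.43 kip·ft from combination 4.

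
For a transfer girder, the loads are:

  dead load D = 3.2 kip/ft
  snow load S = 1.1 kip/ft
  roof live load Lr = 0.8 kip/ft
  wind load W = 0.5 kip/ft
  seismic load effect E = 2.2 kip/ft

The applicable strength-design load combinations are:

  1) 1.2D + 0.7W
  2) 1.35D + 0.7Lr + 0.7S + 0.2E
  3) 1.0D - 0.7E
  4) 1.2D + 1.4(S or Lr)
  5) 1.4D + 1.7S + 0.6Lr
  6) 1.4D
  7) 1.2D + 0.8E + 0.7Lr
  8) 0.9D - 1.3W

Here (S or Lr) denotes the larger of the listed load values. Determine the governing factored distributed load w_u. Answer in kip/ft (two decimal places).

6.83 kip/ft

(S or Lr) → S = 1.1 kip/ft.
1) 1.2(3.2) + 0.7(0.5) = 3.84 + 0.35 = 4.19
2) 1.35(3.2) + 0.7(0.8) + 0.7(1.1) + 0.2(2.2) = 4.32 + 0.56 + 0.77 + 0.44 = 6.09
3) 1.0(3.2) - 0.7(2.2) = 3.20 - 1.54 = 1.66
4) 1.2(3.2) + 1.4(1.1) = 3.84 + 1.54 = 5.38
5) 1.4(3.2) + 1.7(1.1) + 0.6(0.8) = 4.48 + 1.87 + 0.48 = 6.83
6) 1.4(3.2) = 4.48
7) 1.2(3.2) + 0.8(2.2) + 0.7(0.8) = 3.84 + 1.76 + 0.56 = 6.16
8) 0.9(3.2) - 1.3(0.5) = 2.88 - 0.65 = 2.23
The controlling combination is 5, giving 6.83 kip/ft.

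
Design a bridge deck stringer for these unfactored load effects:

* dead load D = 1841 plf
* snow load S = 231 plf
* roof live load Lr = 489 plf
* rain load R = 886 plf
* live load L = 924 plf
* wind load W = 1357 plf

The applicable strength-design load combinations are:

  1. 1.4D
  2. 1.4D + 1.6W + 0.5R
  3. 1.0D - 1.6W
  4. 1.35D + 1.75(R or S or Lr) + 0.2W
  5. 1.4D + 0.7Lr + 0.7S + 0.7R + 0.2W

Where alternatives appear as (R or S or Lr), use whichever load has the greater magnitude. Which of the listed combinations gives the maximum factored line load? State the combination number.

Combination 2

(R or S or Lr) → R = 886 plf.
1. 1.4(1841) = 2577.40
2. 1.4(1841) + 1.6(1357) + 0.5(886) = 2577.40 + 2171.20 + 443.00 = 5191.60
3. 1.0(1841) - 1.6(1357) = 1841.00 - 2171.20 = -330.20
4. 1.35(1841) + 1.75(886) + 0.2(1357) = 2485.35 + 1550.50 + 271.40 = 4307.25
5. 1.4(1841) + 0.7(489) + 0.7(231) + 0.7(886) + 0.2(1357) = 2577.40 + 342.30 + 161.70 + 620.20 + 271.40 = 3973.00
The largest value is 5191.60 plf from combination 2.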